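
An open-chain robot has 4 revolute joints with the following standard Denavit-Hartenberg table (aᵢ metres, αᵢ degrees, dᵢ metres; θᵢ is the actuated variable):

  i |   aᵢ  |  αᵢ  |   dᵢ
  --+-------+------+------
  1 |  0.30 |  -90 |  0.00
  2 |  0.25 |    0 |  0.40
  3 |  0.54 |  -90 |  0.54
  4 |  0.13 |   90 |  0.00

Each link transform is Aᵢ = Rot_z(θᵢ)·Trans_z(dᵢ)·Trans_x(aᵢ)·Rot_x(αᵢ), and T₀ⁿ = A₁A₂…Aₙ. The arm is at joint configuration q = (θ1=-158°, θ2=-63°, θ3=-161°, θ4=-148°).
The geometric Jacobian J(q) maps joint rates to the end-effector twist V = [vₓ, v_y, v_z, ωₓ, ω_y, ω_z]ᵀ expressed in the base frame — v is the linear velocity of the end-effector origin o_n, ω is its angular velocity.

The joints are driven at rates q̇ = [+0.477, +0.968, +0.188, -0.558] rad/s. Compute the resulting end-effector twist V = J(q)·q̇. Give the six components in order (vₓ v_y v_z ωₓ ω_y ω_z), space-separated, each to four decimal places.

o_n = [0.2812, -0.9745, -0.0758]
J₁: ẑ×o_n = [0.9745, 0.2812, -0.0000], ω = ẑ
J2: z=[0.3746, -0.9272, 0.0000] o=[-0.2782, -0.1124, 0.0000] → [0.0703, 0.0284, 0.1956, 0.3746, -0.9272, 0.0000]
J3: z=[0.3746, -0.9272, 0.0000] o=[-0.2335, -0.5258, 0.2228] → [0.2768, 0.1118, 0.3091, 0.3746, -0.9272, 0.0000]
J4: z=[0.6441, 0.2602, 0.7193] o=[0.3289, -0.8809, -0.1524] → [0.0872, -0.0837, -0.0479, 0.6441, 0.2602, 0.7193]
V = J·q̇ = [0.5362, 0.2293, 0.2742, 0.0737, -1.2170, 0.0756]

0.5362 0.2293 0.2742 0.0737 -1.2170 0.0756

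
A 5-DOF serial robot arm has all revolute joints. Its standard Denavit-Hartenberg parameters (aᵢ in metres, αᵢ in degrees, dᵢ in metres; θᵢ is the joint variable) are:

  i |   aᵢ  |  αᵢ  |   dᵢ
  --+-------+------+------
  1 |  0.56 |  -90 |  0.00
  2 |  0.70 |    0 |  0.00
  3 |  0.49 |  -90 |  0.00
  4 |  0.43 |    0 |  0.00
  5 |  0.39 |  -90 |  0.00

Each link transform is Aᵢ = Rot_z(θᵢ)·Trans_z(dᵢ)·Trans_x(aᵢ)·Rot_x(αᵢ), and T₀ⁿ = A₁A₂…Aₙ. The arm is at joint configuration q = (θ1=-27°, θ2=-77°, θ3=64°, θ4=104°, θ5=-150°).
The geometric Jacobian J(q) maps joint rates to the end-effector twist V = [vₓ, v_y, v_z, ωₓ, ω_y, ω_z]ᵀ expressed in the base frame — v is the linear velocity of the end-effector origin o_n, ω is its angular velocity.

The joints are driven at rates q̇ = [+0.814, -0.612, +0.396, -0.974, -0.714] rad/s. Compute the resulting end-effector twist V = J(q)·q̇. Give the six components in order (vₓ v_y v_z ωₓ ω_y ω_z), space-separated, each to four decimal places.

0.3037 1.4850 0.2195 -0.4364 -0.0201 2.4587

o_n = [1.1475, -0.7381, 0.8298]
J₁: ẑ×o_n = [0.7381, 1.1475, -0.0000], ω = ẑ
J2: z=[0.4540, 0.8910, 0.0000] o=[0.4990, -0.2542, 0.0000] → [0.7394, -0.3767, -0.7975, 0.4540, 0.8910, 0.0000]
J3: z=[0.4540, 0.8910, 0.0000] o=[0.6393, -0.3257, 0.6821] → [0.1317, -0.0671, -0.6401, 0.4540, 0.8910, 0.0000]
J4: z=[0.2004, -0.1021, -0.9744] o=[1.0647, -0.5425, 0.7923] → [-0.1944, -0.0882, -0.0307, 0.2004, -0.1021, -0.9744]
J5: z=[0.2004, -0.1021, -0.9744] o=[0.7849, -0.8682, 0.7689] → [0.1206, -0.3655, 0.0631, 0.2004, -0.1021, -0.9744]
V = J·q̇ = [0.3037, 1.4850, 0.2195, -0.4364, -0.0201, 2.4587]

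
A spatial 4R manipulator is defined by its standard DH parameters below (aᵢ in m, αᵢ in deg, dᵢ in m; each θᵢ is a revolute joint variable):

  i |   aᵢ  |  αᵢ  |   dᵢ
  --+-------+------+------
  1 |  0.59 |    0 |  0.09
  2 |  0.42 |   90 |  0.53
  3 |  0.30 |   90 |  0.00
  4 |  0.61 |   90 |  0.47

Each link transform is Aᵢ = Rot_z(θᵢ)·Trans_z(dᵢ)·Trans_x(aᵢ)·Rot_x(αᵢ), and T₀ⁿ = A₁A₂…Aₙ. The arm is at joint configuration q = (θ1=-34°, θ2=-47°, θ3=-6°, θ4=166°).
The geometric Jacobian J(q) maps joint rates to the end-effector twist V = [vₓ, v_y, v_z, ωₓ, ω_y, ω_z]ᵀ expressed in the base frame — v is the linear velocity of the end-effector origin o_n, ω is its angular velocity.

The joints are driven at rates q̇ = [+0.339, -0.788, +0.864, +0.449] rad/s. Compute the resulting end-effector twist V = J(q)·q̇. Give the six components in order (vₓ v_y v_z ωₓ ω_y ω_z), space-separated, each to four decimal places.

0.3770 -0.0406 -0.2863 -0.8607 -0.0888 -0.8955

o_n = [0.3560, -0.4326, 0.1831]
J₁: ẑ×o_n = [0.4326, 0.3560, -0.0000], ω = ẑ
J2: z=[0.0000, 0.0000, 1.0000] o=[0.4891, -0.3299, 0.0900] → [0.1027, -0.1331, 0.0000, 0.0000, 0.0000, 1.0000]
J3: z=[-0.9877, -0.1564, 0.0000] o=[0.5548, -0.7448, 0.6200] → [0.0683, -0.4315, -0.3394, -0.9877, -0.1564, 0.0000]
J4: z=[-0.0164, 0.1032, -0.9945] o=[0.6015, -1.0394, 0.5886] → [0.5616, 0.2375, 0.0154, -0.0164, 0.1032, -0.9945]
V = J·q̇ = [0.3770, -0.0406, -0.2863, -0.8607, -0.0888, -0.8955]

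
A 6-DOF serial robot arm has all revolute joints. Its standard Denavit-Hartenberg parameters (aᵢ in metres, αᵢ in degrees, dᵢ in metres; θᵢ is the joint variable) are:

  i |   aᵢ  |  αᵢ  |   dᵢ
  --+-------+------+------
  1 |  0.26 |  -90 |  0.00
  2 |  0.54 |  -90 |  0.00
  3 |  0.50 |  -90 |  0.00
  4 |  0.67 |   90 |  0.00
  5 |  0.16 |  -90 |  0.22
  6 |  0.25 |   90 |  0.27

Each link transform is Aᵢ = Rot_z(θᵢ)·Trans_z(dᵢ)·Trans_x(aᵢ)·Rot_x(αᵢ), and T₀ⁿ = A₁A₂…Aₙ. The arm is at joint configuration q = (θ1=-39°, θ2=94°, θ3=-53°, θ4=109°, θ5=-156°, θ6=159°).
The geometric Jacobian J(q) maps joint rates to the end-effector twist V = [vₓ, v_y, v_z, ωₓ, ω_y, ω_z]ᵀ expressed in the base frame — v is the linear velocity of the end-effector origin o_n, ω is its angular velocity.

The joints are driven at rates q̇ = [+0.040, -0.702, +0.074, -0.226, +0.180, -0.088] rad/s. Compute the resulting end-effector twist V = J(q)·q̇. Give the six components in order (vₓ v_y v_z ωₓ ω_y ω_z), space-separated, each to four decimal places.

0.4646 -0.1820 0.4088 -0.3330 -0.3340 0.0503

o_n = [1.0813, -0.3505, -0.6335]
J₁: ẑ×o_n = [0.3505, 1.0813, -0.0000], ω = ẑ
J2: z=[0.6293, 0.7771, 0.0000] o=[0.2021, -0.1636, 0.0000] → [-0.4923, 0.3986, -0.8010, 0.6293, 0.7771, 0.0000]
J3: z=[-0.7753, 0.6278, 0.0698] o=[0.1728, -0.1399, -0.5387] → [-0.0448, -0.0101, -0.4071, -0.7753, 0.6278, 0.0698]
J4: z=[-0.4220, -0.4326, -0.7967] o=[0.4078, 0.1836, -0.8389] → [-0.5144, -0.4499, 0.5168, -0.4220, -0.4326, -0.7967]
J5: z=[0.6968, 0.4074, -0.5904] o=[0.7964, -0.3552, -0.7521] → [0.0511, -0.2509, -0.1128, 0.6968, 0.4074, -0.5904]
J6: z=[0.6215, 0.0681, 0.7805] o=[0.8924, -0.1199, -0.8491] → [0.1947, 0.0135, -0.1562, 0.6215, 0.0681, 0.7805]
V = J·q̇ = [0.4646, -0.1820, 0.4088, -0.3330, -0.3340, 0.0503]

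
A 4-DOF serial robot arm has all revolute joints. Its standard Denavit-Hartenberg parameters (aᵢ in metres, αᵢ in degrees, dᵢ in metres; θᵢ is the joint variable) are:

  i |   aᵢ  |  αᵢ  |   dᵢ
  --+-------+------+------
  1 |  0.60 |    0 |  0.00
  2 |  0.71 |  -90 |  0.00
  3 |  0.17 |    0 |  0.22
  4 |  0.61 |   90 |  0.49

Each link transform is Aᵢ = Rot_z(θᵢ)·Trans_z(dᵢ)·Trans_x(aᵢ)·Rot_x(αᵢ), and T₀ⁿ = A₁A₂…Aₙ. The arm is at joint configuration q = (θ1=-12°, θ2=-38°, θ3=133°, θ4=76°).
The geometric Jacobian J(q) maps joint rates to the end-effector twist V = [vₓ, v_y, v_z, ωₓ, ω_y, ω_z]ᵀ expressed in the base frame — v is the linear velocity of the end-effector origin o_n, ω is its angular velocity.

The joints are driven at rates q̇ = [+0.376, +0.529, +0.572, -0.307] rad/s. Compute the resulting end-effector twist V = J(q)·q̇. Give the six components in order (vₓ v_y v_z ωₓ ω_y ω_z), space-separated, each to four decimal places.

-0.3195 0.7426 0.2077 0.2030 0.1703 0.9050

o_n = [1.1697, 0.2853, 0.1714]
J₁: ẑ×o_n = [-0.2853, 1.1697, 0.0000], ω = ẑ
J2: z=[0.0000, 0.0000, 1.0000] o=[0.5869, -0.1247, 0.0000] → [-0.4100, 0.5828, 0.0000, 0.0000, 0.0000, 1.0000]
J3: z=[0.7660, 0.6428, 0.0000] o=[1.0433, -0.6686, 0.0000] → [0.1102, -0.1313, 0.6495, 0.7660, 0.6428, 0.0000]
J4: z=[0.7660, 0.6428, 0.0000] o=[1.1373, -0.4384, -0.1243] → [0.1901, -0.2265, 0.5335, 0.7660, 0.6428, 0.0000]
V = J·q̇ = [-0.3195, 0.7426, 0.2077, 0.2030, 0.1703, 0.9050]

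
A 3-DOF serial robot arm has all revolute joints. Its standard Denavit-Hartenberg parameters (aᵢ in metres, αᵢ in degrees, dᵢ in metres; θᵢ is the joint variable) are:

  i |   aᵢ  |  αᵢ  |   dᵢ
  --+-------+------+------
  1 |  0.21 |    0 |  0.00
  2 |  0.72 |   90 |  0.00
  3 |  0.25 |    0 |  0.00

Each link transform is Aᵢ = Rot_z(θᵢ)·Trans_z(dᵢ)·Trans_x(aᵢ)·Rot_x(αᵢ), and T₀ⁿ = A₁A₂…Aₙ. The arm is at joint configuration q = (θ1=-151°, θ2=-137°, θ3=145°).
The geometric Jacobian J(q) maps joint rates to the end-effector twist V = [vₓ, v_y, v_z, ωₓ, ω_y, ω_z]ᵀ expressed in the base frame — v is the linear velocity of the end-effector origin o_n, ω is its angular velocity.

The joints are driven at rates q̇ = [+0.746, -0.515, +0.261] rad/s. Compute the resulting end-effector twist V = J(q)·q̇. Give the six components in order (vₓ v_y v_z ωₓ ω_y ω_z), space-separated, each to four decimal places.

-0.0488 -0.1358 -0.0534 0.2482 -0.0807 0.2310

o_n = [-0.0245, 0.3882, 0.1434]
J₁: ẑ×o_n = [-0.3882, -0.0245, 0.0000], ω = ẑ
J2: z=[0.0000, 0.0000, 1.0000] o=[-0.1837, -0.1018, 0.0000] → [-0.4900, 0.1592, 0.0000, 0.0000, 0.0000, 1.0000]
J3: z=[0.9511, -0.3090, 0.0000] o=[0.0388, 0.5830, 0.0000] → [-0.0443, -0.1364, -0.2048, 0.9511, -0.3090, 0.0000]
V = J·q̇ = [-0.0488, -0.1358, -0.0534, 0.2482, -0.0807, 0.2310]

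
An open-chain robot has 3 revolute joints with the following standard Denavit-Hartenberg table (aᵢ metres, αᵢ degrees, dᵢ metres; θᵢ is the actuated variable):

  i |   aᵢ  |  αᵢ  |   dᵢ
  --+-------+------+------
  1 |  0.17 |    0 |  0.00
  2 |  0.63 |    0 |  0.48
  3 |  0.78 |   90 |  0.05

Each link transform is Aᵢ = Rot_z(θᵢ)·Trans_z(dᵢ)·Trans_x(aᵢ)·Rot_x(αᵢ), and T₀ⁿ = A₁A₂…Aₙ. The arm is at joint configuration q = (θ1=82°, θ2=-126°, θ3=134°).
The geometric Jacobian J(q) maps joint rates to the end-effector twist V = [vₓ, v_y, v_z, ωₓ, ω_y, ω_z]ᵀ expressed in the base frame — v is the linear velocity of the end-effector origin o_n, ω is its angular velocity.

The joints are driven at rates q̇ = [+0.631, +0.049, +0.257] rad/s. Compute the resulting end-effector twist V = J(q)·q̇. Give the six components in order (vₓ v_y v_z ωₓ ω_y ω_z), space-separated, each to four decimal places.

o_n = [0.4768, 0.5107, 0.5300]
J₁: ẑ×o_n = [-0.5107, 0.4768, 0.0000], ω = ẑ
J2: z=[0.0000, 0.0000, 1.0000] o=[0.0237, 0.1683, 0.0000] → [-0.3424, 0.4532, 0.0000, 0.0000, 0.0000, 1.0000]
J3: z=[0.0000, 0.0000, 1.0000] o=[0.4768, -0.2693, 0.4800] → [-0.7800, -0.0000, 0.0000, 0.0000, 0.0000, 1.0000]
V = J·q̇ = [-0.5395, 0.3231, 0.0000, 0.0000, 0.0000, 0.9370]

-0.5395 0.3231 0.0000 0.0000 0.0000 0.9370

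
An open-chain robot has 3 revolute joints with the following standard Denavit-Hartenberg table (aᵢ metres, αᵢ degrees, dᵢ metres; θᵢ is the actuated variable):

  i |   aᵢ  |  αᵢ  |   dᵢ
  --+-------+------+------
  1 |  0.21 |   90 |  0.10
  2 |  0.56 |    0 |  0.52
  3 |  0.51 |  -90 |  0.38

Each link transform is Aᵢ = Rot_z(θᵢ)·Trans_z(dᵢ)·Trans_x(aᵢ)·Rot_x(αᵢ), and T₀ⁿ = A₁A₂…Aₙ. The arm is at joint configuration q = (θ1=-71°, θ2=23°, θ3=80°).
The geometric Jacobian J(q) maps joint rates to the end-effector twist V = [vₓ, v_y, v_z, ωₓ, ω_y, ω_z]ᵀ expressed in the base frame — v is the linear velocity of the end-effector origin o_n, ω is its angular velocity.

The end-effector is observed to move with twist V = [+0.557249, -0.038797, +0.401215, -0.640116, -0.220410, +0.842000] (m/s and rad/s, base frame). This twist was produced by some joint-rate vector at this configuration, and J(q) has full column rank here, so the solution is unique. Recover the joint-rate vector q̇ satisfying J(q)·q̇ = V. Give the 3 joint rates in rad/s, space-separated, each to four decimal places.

o_n = [-0.6521, -0.8705, 0.8157]
J₁: ẑ×o_n = [0.8705, -0.6521, 0.0000], ω = ẑ
J2: z=[-0.9455, -0.3256, 0.0000] o=[0.0684, -0.1986, 0.1000] → [-0.2330, 0.6767, 0.4008, -0.9455, -0.3256, 0.0000]
J3: z=[-0.9455, -0.3256, 0.0000] o=[-0.2555, -0.8553, 0.3188] → [-0.1618, 0.4699, -0.1147, -0.9455, -0.3256, 0.0000]
q̇ = J⁺·V = [0.8420, 0.9290, -0.2520]

0.8420 0.9290 -0.2520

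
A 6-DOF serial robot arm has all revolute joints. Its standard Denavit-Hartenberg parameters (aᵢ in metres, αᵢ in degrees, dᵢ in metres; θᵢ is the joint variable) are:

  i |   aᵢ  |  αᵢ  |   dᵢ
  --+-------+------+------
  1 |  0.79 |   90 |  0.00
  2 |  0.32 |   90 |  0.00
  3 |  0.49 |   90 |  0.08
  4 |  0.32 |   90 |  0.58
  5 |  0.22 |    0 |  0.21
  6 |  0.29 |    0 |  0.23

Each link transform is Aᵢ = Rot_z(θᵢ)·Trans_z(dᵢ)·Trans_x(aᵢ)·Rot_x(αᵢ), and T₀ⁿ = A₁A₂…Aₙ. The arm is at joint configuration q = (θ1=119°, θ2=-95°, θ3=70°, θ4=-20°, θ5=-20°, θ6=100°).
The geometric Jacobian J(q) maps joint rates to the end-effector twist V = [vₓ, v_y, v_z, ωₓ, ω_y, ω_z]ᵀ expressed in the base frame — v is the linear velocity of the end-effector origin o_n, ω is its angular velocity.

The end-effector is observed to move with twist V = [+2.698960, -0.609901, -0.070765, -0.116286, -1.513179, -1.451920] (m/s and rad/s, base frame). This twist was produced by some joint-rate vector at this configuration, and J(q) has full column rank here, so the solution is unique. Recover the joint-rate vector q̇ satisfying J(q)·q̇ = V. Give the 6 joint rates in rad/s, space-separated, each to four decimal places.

o_n = [-0.0934, 1.3201, -1.4054]
J₁: ẑ×o_n = [-1.3201, -0.0934, 0.0000], ω = ẑ
J2: z=[0.8746, 0.4848, 0.0000] o=[-0.3830, 0.6909, 0.0000] → [-0.6813, 1.2291, 0.4099, 0.8746, 0.4848, 0.0000]
J3: z=[0.4830, -0.8713, 0.0872] o=[-0.3695, 0.6666, -0.3188] → [0.8898, 0.5488, 0.5562, 0.4830, -0.8713, 0.0872]
J4: z=[-0.2594, -0.2374, -0.9361] o=[0.0790, 0.8073, -0.4788] → [0.7001, -0.0790, -0.1740, -0.2594, -0.2374, -0.9361]
J5: z=[-0.7399, 0.6718, 0.0346] o=[0.1271, 0.8941, -1.1337] → [-0.1973, -0.2086, -0.1670, -0.7399, 0.6718, 0.0346]
J6: z=[-0.7399, 0.6718, 0.0346] o=[0.1196, 1.1981, -1.1283] → [-0.1903, -0.2123, 0.0528, -0.7399, 0.6718, 0.0346]
q̇ = J⁺·V = [-0.8050, -0.8510, 0.4560, 0.7040, -0.8600, 0.0620]

-0.8050 -0.8510 0.4560 0.7040 -0.8600 0.0620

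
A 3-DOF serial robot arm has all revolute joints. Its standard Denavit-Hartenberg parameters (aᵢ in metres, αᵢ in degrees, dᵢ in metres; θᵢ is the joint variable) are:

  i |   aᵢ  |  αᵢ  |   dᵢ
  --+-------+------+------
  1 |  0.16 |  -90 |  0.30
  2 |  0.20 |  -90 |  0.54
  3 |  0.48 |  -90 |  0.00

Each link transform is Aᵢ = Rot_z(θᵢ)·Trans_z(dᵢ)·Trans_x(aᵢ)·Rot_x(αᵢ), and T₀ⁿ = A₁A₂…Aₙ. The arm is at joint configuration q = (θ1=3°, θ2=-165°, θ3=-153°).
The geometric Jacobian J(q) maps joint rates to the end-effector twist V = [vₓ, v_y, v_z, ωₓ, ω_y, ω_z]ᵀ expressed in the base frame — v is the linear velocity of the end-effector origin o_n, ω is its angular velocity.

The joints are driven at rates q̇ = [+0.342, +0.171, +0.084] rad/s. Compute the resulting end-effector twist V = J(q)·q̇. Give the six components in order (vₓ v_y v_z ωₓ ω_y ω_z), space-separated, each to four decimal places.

-0.2953 0.1506 -0.0329 0.0128 0.1719 0.4231

o_n = [0.3397, 0.7768, 0.2411]
J₁: ẑ×o_n = [-0.7768, 0.3397, 0.0000], ω = ẑ
J2: z=[-0.0523, 0.9986, 0.0000] o=[0.1598, 0.0084, 0.3000] → [-0.0588, -0.0031, -0.2199, -0.0523, 0.9986, 0.0000]
J3: z=[0.2585, 0.0135, 0.9659] o=[-0.0614, 0.5375, 0.3518] → [-0.2326, 0.4161, 0.0564, 0.2585, 0.0135, 0.9659]
V = J·q̇ = [-0.2953, 0.1506, -0.0329, 0.0128, 0.1719, 0.4231]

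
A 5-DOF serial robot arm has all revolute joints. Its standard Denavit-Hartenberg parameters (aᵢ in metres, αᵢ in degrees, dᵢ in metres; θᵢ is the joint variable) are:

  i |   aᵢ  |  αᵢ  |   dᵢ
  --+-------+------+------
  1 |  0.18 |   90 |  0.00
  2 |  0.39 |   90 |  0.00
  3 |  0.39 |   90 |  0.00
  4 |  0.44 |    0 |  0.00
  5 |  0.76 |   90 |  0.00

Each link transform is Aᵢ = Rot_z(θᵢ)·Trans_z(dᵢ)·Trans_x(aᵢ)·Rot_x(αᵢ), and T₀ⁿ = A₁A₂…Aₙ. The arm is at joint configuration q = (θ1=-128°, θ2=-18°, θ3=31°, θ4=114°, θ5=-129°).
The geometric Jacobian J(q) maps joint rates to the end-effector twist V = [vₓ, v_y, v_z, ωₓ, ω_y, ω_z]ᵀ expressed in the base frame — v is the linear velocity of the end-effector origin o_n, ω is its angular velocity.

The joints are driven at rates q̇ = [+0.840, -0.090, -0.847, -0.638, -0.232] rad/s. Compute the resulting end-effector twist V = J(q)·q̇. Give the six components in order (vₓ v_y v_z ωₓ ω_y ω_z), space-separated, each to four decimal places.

o_n = [-1.1581, -0.6916, -0.5661]
J₁: ẑ×o_n = [0.6916, -1.1581, 0.0000], ω = ẑ
J2: z=[-0.7880, 0.6157, 0.0000] o=[-0.1108, -0.1418, 0.0000] → [-0.3485, -0.4461, 1.0780, -0.7880, 0.6157, 0.0000]
J3: z=[0.1902, 0.2435, -0.9511] o=[-0.3392, -0.4341, -0.1205] → [-0.3534, 0.8636, 0.1504, 0.1902, 0.2435, -0.9511]
J4: z=[0.3739, -0.9137, -0.1592] o=[-0.6932, -0.5610, -0.2238] → [0.2919, 0.2020, -0.4736, 0.3739, -0.9137, -0.1592]
J5: z=[0.3739, -0.9137, -0.1592] o=[-0.4543, -0.4049, -0.5587] → [-0.0389, 0.1148, -0.7503, 0.3739, -0.9137, -0.1592]
V = J·q̇ = [0.7344, -1.8196, 0.2518, -0.4155, 0.5333, 1.7840]

0.7344 -1.8196 0.2518 -0.4155 0.5333 1.7840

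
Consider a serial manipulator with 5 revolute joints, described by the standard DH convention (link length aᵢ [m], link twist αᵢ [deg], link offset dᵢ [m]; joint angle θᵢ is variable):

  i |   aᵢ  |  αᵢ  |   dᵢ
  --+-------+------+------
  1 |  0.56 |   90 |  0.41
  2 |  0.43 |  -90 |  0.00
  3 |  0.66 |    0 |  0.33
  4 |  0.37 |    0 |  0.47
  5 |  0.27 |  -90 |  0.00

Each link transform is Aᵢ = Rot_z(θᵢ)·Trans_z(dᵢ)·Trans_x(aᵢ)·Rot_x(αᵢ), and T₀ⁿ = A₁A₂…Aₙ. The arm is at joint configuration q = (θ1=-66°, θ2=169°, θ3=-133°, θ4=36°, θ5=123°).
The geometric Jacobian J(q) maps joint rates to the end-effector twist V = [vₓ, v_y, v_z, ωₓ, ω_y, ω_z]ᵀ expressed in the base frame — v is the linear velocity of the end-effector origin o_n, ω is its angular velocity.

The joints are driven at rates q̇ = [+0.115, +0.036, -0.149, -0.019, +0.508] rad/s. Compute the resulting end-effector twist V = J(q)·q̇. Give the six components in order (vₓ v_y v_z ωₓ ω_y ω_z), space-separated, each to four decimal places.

0.2827 -0.1827 -0.0449 -0.0593 0.0446 -0.2188

o_n = [-0.5735, -0.5106, -0.3414]
J₁: ẑ×o_n = [0.5106, -0.5735, 0.0000], ω = ẑ
J2: z=[-0.9135, -0.4067, 0.0000] o=[0.2278, -0.5116, 0.4100] → [0.3056, -0.6865, -0.3269, -0.9135, -0.4067, 0.0000]
J3: z=[-0.0776, 0.1743, -0.9816] o=[0.0561, -0.1260, 0.4920] → [-0.5228, 0.5533, 0.1396, -0.0776, 0.1743, -0.9816]
J4: z=[-0.0776, 0.1743, -0.9816] o=[-0.2308, -0.6684, 0.0822] → [0.0811, 0.3036, 0.0475, -0.0776, 0.1743, -0.9816]
J5: z=[-0.0776, 0.1743, -0.9816] o=[-0.5847, -0.7763, -0.3877] → [0.2690, -0.0074, -0.0226, -0.0776, 0.1743, -0.9816]
V = J·q̇ = [0.2827, -0.1827, -0.0449, -0.0593, 0.0446, -0.2188]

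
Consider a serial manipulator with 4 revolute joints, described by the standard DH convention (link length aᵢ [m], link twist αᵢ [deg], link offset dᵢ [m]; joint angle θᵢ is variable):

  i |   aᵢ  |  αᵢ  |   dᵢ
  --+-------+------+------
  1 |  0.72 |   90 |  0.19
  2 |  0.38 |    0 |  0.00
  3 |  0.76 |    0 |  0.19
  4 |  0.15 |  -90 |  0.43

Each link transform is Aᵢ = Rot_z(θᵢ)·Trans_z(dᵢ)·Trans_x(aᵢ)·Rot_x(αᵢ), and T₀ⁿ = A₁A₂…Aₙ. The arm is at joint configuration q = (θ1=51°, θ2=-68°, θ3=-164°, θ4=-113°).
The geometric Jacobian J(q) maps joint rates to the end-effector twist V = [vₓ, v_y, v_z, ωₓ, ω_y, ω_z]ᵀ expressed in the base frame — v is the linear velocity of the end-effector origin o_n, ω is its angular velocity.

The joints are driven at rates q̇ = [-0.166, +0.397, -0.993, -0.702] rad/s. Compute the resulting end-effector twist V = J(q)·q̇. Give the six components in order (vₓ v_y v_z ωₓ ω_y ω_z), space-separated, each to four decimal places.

0.3492 0.2889 0.1473 -1.0087 0.8169 -0.1660

o_n = [0.8212, 0.0290, 0.4754]
J₁: ẑ×o_n = [-0.0290, 0.8212, 0.0000], ω = ẑ
J2: z=[0.7771, -0.6293, 0.0000] o=[0.4531, 0.5595, 0.1900] → [-0.1796, -0.2218, -0.1807, 0.7771, -0.6293, 0.0000]
J3: z=[0.7771, -0.6293, 0.0000] o=[0.5427, 0.6702, -0.1623] → [-0.4013, -0.4956, -0.3230, 0.7771, -0.6293, 0.0000]
J4: z=[0.7771, -0.6293, 0.0000] o=[0.3959, 0.1870, 0.4366] → [-0.0244, -0.0302, 0.1449, 0.7771, -0.6293, 0.0000]
V = J·q̇ = [0.3492, 0.2889, 0.1473, -1.0087, 0.8169, -0.1660]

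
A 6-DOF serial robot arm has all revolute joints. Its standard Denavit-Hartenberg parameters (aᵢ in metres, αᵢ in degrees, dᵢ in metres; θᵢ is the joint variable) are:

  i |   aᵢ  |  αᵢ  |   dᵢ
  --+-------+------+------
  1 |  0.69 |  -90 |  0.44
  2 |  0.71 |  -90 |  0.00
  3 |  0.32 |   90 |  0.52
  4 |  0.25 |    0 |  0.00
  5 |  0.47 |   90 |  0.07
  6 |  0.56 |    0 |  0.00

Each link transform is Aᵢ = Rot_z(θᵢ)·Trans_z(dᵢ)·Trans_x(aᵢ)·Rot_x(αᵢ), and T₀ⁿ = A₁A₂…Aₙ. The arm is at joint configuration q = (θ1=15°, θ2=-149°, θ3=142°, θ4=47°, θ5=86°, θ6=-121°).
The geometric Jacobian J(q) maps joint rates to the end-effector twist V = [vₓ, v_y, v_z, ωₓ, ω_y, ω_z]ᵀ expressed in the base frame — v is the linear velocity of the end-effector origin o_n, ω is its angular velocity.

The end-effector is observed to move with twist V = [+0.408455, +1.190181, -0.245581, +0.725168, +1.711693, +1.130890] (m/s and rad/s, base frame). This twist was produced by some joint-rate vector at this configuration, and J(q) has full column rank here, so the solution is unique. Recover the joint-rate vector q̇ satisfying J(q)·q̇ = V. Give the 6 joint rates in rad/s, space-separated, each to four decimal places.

0.7270 0.7720 0.7660 -0.9150 -0.1070 0.2480

o_n = [0.9174, 0.3466, 1.2431]
J₁: ẑ×o_n = [-0.3466, 0.9174, 0.0000], ω = ẑ
J2: z=[-0.2588, 0.9659, 0.0000] o=[0.6665, 0.1786, 0.4400] → [0.7758, 0.2079, -0.2858, -0.2588, 0.9659, 0.0000]
J3: z=[0.4975, 0.1333, 0.8572] o=[0.0786, 0.0211, 0.8057] → [-0.2207, 0.5013, 0.0501, 0.4975, 0.1333, 0.8572]
J4: z=[-0.3058, -0.8977, 0.3171] o=[0.5971, -0.0440, 1.1215] → [-0.2330, 0.1387, 0.1681, -0.3058, -0.8977, 0.3171]
J5: z=[-0.3058, -0.8977, 0.3171] o=[0.8265, -0.0912, 1.2091] → [-0.1694, 0.0392, -0.0523, -0.3058, -0.8977, 0.3171]
J6: z=[0.9330, -0.2162, 0.2878] o=[0.7159, 0.0264, 1.6560] → [-0.0029, 0.4432, 0.3423, 0.9330, -0.2162, 0.2878]
q̇ = J⁺·V = [0.7270, 0.7720, 0.7660, -0.9150, -0.1070, 0.2480]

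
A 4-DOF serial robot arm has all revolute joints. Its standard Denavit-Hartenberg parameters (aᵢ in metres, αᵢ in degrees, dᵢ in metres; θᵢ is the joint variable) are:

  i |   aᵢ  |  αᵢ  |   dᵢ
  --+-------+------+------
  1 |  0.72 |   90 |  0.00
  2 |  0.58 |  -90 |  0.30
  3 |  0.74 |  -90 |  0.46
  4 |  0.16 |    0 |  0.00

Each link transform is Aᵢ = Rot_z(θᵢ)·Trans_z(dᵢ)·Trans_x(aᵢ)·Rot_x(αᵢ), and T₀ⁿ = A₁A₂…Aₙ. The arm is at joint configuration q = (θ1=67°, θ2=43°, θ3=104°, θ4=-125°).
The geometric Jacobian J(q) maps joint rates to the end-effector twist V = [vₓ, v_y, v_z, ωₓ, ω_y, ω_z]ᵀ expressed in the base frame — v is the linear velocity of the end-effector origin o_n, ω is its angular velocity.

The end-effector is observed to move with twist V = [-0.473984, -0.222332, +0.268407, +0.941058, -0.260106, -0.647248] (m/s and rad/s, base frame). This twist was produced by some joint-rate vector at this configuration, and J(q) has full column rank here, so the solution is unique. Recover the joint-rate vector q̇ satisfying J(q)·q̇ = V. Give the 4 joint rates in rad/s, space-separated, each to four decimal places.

o_n = [-0.0581, 0.7051, 0.7209]
J₁: ẑ×o_n = [-0.7051, -0.0581, 0.0000], ω = ẑ
J2: z=[0.9205, -0.3907, 0.0000] o=[0.2813, 0.6628, 0.0000] → [-0.2817, -0.6636, -0.0936, 0.9205, -0.3907, 0.0000]
J3: z=[-0.2665, -0.6278, 0.7314] o=[0.7232, 0.9360, 0.3956] → [-0.0354, -0.4847, -0.4290, -0.2665, -0.6278, 0.7314]
J4: z=[-0.0546, -0.7477, -0.6617] o=[-0.1115, 0.8073, 0.6099] → [-0.1506, -0.0293, 0.0455, -0.0546, -0.7477, -0.6617]
q̇ = J⁺·V = [0.2600, 0.8370, -0.7510, 0.5410]

0.2600 0.8370 -0.7510 0.5410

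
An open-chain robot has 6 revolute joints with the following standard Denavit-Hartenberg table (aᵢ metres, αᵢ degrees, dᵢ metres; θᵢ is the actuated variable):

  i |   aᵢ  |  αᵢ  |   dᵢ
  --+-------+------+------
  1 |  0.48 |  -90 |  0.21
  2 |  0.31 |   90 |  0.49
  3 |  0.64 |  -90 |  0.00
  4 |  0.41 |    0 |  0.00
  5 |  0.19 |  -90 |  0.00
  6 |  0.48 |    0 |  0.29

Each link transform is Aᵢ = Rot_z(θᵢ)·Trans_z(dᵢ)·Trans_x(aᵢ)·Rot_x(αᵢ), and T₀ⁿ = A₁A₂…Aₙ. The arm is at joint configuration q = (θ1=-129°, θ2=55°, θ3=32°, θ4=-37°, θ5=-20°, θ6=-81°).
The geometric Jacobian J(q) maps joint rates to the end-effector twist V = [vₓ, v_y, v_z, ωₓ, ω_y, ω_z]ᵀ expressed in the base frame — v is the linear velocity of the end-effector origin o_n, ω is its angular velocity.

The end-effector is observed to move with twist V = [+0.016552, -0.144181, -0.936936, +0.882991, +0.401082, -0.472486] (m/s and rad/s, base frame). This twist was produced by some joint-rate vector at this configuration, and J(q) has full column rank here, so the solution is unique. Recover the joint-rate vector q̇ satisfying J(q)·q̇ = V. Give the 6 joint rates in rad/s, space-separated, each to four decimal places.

o_n = [0.3528, -2.1228, -0.6010]
J₁: ẑ×o_n = [2.1228, 0.3528, -0.0000], ω = ẑ
J2: z=[0.7771, -0.6293, 0.0000] o=[-0.3021, -0.3730, 0.2100] → [0.5104, 0.6303, -0.9477, 0.7771, -0.6293, 0.0000]
J3: z=[-0.5155, -0.6366, 0.5736] o=[-0.0332, -0.8196, -0.0439] → [1.1021, -0.0658, 0.9175, -0.5155, -0.6366, 0.5736]
J4: z=[0.8503, -0.2975, 0.4341] o=[0.0345, -1.2749, -0.4885] → [0.4015, 0.2338, -0.6263, 0.8503, -0.2975, 0.4341]
J5: z=[0.8503, -0.2975, 0.4341] o=[-0.0581, -1.6650, -0.5745] → [0.2066, 0.2009, -0.2670, 0.8503, -0.2975, 0.4341]
J6: z=[0.3694, -0.2500, -0.8950] o=[-0.1293, -1.8401, -0.5550] → [-0.2415, -0.4145, 0.0161, 0.3694, -0.2500, -0.8950]
q̇ = J⁺·V = [0.4770, -0.2920, -0.8510, 0.8910, -0.4240, 0.7420]

0.4770 -0.2920 -0.8510 0.8910 -0.4240 0.7420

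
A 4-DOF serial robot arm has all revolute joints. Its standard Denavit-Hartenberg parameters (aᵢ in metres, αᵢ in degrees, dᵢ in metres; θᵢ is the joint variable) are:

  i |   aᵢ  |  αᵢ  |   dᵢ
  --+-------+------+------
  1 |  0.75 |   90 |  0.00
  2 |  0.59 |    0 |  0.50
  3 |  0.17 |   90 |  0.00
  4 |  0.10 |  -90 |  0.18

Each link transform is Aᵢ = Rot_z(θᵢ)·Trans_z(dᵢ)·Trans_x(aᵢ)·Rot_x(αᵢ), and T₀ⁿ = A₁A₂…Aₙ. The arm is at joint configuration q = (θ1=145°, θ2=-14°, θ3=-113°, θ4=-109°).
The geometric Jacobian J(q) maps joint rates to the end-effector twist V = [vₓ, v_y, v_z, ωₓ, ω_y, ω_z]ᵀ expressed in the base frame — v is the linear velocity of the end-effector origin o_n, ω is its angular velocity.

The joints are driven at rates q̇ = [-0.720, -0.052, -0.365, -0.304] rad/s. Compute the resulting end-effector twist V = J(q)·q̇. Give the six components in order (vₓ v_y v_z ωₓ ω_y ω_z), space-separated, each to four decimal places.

o_n = [-0.6652, 0.9608, -0.1442]
J₁: ẑ×o_n = [-0.9608, -0.6652, 0.0000], ω = ẑ
J2: z=[0.5736, 0.8192, 0.0000] o=[-0.6144, 0.4302, 0.0000] → [-0.1181, 0.0827, 0.3460, 0.5736, 0.8192, 0.0000]
J3: z=[0.5736, 0.8192, 0.0000] o=[-0.7965, 1.1681, -0.1427] → [-0.0012, 0.0008, -0.2265, 0.5736, 0.8192, 0.0000]
J4: z=[0.6542, -0.4581, 0.6018] o=[-0.7127, 1.1094, -0.2785] → [0.0279, -0.0593, -0.0755, 0.6542, -0.4581, 0.6018]
V = J·q̇ = [0.6898, 0.4924, 0.0876, -0.4381, -0.2023, -0.9030]

0.6898 0.4924 0.0876 -0.4381 -0.2023 -0.9030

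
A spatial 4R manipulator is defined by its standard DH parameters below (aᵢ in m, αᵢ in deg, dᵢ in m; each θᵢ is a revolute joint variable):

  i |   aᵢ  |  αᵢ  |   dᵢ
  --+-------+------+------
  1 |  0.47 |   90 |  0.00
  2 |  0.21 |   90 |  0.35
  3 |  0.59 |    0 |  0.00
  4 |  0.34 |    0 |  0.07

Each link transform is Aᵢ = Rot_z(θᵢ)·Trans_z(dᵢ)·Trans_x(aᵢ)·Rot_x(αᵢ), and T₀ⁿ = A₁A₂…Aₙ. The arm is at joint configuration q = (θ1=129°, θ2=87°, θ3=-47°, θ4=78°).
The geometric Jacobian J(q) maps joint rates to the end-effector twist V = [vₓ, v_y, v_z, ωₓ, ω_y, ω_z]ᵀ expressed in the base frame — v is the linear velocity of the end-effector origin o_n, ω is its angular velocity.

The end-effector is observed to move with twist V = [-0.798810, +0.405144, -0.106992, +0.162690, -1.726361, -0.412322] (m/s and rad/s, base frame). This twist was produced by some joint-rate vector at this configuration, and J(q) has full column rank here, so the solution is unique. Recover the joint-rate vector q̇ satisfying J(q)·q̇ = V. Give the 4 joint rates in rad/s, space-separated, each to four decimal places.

o_n = [-0.2968, 0.5153, 0.8989]
J₁: ẑ×o_n = [-0.5153, -0.2968, 0.0000], ω = ẑ
J2: z=[0.7771, 0.6293, 0.0000] o=[-0.2958, 0.3653, 0.0000] → [0.5657, -0.6986, 0.1172, 0.7771, 0.6293, 0.0000]
J3: z=[-0.6285, 0.7761, -0.0523] o=[-0.0307, 0.5941, 0.2097] → [0.5308, 0.4471, 0.2560, -0.6285, 0.7761, -0.0523]
J4: z=[-0.6285, 0.7761, -0.0523] o=[-0.3793, 0.3389, 0.6115] → [0.2323, 0.1763, -0.1749, -0.6285, 0.7761, -0.0523]
q̇ = J⁺·V = [-0.4880, -0.9600, -0.5740, -0.8720]

-0.4880 -0.9600 -0.5740 -0.8720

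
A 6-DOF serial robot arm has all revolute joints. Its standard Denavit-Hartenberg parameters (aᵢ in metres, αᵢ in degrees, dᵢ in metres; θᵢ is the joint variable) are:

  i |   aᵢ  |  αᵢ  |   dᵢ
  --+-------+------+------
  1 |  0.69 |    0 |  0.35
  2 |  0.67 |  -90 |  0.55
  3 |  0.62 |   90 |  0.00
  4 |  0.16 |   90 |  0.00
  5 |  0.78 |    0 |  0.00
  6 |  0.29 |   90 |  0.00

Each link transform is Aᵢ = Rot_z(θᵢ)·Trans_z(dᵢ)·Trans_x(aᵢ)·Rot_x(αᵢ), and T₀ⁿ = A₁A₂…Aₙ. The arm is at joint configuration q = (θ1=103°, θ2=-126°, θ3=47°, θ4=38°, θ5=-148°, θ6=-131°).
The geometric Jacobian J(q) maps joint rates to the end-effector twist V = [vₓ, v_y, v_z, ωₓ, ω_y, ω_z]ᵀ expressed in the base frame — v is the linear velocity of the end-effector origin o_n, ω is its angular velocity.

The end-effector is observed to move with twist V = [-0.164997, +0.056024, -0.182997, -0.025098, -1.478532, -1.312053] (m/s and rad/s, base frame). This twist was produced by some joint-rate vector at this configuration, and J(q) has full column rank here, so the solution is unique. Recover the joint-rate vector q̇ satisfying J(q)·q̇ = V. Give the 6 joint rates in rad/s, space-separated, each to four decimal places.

o_n = [0.4300, 0.1189, 0.6229]
J₁: ẑ×o_n = [-0.1189, 0.4300, 0.0000], ω = ẑ
J2: z=[0.0000, 0.0000, 1.0000] o=[-0.1552, 0.6723, 0.3500] → [0.5535, 0.5852, -0.0000, 0.0000, 0.0000, 1.0000]
J3: z=[0.3907, 0.9205, 0.0000] o=[0.4615, 0.4105, 0.9000] → [-0.2551, 0.1083, -0.0849, 0.3907, 0.9205, 0.0000]
J4: z=[0.6732, -0.2858, 0.6820] o=[0.8507, 0.2453, 0.4466] → [0.0359, -0.4057, -0.2054, 0.6732, -0.2858, 0.6820]
J5: z=[0.0786, -0.8894, -0.4503] o=[0.9684, 0.3024, 0.3544] → [-0.3215, 0.2213, -0.4933, 0.0786, -0.8894, -0.4503]
J6: z=[0.0786, -0.8894, -0.4503] o=[0.2038, 0.1845, 0.4537] → [-0.1801, -0.1151, 0.1960, 0.0786, -0.8894, -0.4503]
q̇ = J⁺·V = [-0.7090, 0.3260, -0.0170, -0.2280, 0.8240, 0.8940]

-0.7090 0.3260 -0.0170 -0.2280 0.8240 0.8940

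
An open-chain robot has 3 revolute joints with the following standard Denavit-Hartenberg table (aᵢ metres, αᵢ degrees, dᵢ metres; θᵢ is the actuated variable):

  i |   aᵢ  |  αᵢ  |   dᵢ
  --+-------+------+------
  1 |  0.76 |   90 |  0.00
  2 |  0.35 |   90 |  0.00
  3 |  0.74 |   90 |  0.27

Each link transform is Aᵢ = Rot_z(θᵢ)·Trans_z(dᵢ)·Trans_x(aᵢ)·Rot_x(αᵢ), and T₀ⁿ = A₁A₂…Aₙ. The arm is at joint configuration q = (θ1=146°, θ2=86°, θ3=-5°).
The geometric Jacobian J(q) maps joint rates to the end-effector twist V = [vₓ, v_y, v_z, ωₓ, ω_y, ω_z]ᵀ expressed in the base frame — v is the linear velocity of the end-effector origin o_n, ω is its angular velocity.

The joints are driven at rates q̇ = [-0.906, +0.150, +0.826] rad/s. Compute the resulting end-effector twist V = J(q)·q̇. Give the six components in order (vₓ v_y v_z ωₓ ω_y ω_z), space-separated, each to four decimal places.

o_n = [-0.9523, 0.5645, 1.0657]
J₁: ẑ×o_n = [-0.5645, -0.9523, 0.0000], ω = ẑ
J2: z=[0.5592, 0.8290, 0.0000] o=[-0.6301, 0.4250, 0.0000] → [0.8835, -0.5959, 0.3452, 0.5592, 0.8290, 0.0000]
J3: z=[-0.8270, 0.5578, -0.0698] o=[-0.6503, 0.4386, 0.3491] → [0.4085, 0.6137, 0.0643, -0.8270, 0.5578, -0.0698]
V = J·q̇ = [0.9814, 1.2803, 0.1049, -0.5992, 0.5851, -0.9636]

0.9814 1.2803 0.1049 -0.5992 0.5851 -0.9636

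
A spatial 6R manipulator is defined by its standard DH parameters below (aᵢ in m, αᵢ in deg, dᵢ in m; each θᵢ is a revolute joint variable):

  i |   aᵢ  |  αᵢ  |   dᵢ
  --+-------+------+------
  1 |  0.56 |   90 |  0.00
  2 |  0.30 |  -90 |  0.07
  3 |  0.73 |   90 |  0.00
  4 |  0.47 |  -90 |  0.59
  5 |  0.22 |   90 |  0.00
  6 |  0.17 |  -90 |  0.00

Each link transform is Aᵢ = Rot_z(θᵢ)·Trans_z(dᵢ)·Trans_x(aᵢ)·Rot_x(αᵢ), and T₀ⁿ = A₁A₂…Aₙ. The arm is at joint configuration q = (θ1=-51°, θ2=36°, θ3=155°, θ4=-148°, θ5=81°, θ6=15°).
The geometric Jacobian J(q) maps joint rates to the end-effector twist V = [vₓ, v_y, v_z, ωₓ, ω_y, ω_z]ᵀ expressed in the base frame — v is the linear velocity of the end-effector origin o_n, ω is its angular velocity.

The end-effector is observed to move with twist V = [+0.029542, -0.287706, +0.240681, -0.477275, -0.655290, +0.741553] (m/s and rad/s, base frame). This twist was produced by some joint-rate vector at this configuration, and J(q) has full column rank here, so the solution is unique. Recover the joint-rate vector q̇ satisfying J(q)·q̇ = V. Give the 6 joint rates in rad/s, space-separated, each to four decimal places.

-0.0120 -0.2900 0.1110 -0.8180 -0.8530 0.6640

o_n = [0.7216, -0.4952, -0.1906]
J₁: ẑ×o_n = [0.4952, 0.7216, -0.0000], ω = ẑ
J2: z=[-0.7771, -0.6293, 0.0000] o=[0.3524, -0.4352, 0.0000] → [0.1200, -0.1482, 0.2790, -0.7771, -0.6293, 0.0000]
J3: z=[-0.3699, 0.4568, 0.8090] o=[0.4508, -0.6679, 0.1763] → [-0.3073, 0.0834, -0.1876, -0.3699, 0.4568, 0.8090]
J4: z=[0.9195, 0.3046, 0.2484] o=[0.3537, -0.0578, -0.2125] → [0.1153, 0.0713, -0.5144, 0.9195, 0.3046, 0.2484]
J5: z=[0.2432, 0.0555, -0.9684] o=[1.0413, -0.3249, -0.0551] → [-0.1724, 0.3425, -0.0237, 0.2432, 0.0555, -0.9684]
J6: z=[0.4488, -0.8915, 0.0616] o=[0.8521, -0.4238, -0.1083] → [0.0778, 0.0289, -0.1484, 0.4488, -0.8915, 0.0616]
q̇ = J⁺·V = [-0.0120, -0.2900, 0.1110, -0.8180, -0.8530, 0.6640]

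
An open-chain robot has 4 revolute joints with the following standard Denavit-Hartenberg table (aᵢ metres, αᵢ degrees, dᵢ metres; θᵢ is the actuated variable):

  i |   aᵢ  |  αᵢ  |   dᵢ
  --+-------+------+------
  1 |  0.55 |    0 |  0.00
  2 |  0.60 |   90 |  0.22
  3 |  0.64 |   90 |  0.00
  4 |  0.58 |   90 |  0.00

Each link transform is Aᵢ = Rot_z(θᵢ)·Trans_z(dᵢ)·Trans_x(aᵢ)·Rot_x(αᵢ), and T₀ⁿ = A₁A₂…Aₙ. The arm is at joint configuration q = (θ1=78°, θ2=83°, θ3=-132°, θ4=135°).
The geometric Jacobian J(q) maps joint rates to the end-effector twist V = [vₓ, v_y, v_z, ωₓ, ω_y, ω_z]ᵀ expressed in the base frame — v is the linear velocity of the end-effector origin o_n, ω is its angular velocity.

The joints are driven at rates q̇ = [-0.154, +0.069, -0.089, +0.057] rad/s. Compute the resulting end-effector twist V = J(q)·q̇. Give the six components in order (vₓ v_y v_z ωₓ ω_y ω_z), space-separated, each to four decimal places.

o_n = [-0.1740, 1.0710, 0.0492]
J₁: ẑ×o_n = [-1.0710, -0.1740, 0.0000], ω = ẑ
J2: z=[0.0000, 0.0000, 1.0000] o=[0.1144, 0.5380, 0.0000] → [-0.5330, -0.2884, 0.0000, 0.0000, 0.0000, 1.0000]
J3: z=[0.3256, 0.9455, 0.0000] o=[-0.4530, 0.7333, 0.2200] → [-0.1615, 0.0556, -0.1538, 0.3256, 0.9455, 0.0000]
J4: z=[0.7027, -0.2419, 0.6691] o=[-0.0480, 0.5939, -0.2556] → [-0.3930, -0.2984, 0.3048, 0.7027, -0.2419, 0.6691]
V = J·q̇ = [0.1201, -0.0151, 0.0311, 0.0111, -0.0979, -0.0469]

0.1201 -0.0151 0.0311 0.0111 -0.0979 -0.0469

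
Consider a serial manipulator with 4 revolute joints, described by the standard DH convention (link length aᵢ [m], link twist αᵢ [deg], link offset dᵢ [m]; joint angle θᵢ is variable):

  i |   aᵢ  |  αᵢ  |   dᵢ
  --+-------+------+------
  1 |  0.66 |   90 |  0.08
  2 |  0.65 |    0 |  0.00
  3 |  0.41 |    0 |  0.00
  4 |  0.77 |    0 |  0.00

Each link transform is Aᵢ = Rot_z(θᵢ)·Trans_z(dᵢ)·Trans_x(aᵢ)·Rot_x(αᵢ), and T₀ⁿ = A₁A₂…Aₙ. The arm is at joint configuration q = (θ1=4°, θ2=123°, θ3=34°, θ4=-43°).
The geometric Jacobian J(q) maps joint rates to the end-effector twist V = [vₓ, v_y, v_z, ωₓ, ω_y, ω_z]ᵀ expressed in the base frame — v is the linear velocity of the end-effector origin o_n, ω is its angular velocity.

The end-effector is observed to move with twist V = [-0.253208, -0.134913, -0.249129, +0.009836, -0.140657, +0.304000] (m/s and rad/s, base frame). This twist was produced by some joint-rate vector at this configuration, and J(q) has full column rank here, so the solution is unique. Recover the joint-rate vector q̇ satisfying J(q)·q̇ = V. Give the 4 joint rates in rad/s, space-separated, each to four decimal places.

o_n = [-0.3837, -0.0268, 1.4888]
J₁: ẑ×o_n = [0.0268, -0.3837, 0.0000], ω = ẑ
J2: z=[0.0698, -0.9976, 0.0000] o=[0.6584, 0.0460, 0.0800] → [-1.4053, -0.0983, -1.0446, 0.0698, -0.9976, 0.0000]
J3: z=[0.0698, -0.9976, 0.0000] o=[0.3052, 0.0213, 0.6251] → [-0.8615, -0.0602, -0.6906, 0.0698, -0.9976, 0.0000]
J4: z=[0.0698, -0.9976, 0.0000] o=[-0.0712, -0.0050, 0.7853] → [-0.7017, -0.0491, -0.3132, 0.0698, -0.9976, 0.0000]
q̇ = J⁺·V = [0.3040, 0.1920, 0.1710, -0.2220]

0.3040 0.1920 0.1710 -0.2220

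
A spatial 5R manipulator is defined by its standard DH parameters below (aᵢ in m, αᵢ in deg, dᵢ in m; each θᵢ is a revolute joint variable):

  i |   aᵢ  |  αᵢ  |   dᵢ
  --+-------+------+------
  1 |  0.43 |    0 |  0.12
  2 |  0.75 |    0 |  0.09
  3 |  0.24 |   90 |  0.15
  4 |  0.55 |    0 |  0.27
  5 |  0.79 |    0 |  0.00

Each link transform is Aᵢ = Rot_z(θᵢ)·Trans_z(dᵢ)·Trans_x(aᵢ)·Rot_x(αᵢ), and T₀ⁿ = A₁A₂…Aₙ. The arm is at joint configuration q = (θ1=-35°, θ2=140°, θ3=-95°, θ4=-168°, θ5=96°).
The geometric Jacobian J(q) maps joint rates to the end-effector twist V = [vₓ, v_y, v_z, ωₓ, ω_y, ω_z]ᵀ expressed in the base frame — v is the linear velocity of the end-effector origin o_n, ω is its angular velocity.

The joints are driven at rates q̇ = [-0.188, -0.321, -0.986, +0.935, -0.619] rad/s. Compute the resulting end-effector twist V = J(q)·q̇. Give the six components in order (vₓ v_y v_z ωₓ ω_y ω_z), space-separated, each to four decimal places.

0.2500 0.1016 -0.4259 0.0549 -0.3112 -1.4950

o_n = [0.1520, 0.2026, -0.5057]
J₁: ẑ×o_n = [-0.2026, 0.1520, 0.0000], ω = ẑ
J2: z=[0.0000, 0.0000, 1.0000] o=[0.3522, -0.2466, 0.1200] → [-0.4492, -0.2003, 0.0000, 0.0000, 0.0000, 1.0000]
J3: z=[0.0000, 0.0000, 1.0000] o=[0.1581, 0.4778, 0.2100] → [0.2753, -0.0062, 0.0000, 0.0000, 0.0000, 1.0000]
J4: z=[0.1736, -0.9848, 0.0000] o=[0.3945, 0.5195, 0.3600] → [0.8525, 0.1503, -0.2939, 0.1736, -0.9848, 0.0000]
J5: z=[0.1736, -0.9848, 0.0000] o=[-0.0884, 0.1602, 0.2456] → [0.7399, 0.1305, 0.2441, 0.1736, -0.9848, 0.0000]
V = J·q̇ = [0.2500, 0.1016, -0.4259, 0.0549, -0.3112, -1.4950]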